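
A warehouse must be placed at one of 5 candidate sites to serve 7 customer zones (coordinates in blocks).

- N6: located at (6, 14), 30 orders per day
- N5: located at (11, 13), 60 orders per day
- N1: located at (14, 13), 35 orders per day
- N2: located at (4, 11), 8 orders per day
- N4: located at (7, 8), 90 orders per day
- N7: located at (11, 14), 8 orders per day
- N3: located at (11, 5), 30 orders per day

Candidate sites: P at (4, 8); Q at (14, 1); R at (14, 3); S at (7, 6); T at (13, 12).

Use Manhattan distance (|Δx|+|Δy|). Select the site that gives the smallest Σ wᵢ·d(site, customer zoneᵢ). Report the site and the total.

T, total 1802 blocks

Total weighted distance at each candidate:
  P (4, 8): total = 2183
  Q (14, 1): total = 3708
  R (14, 3): total = 3186
  S (7, 6): total = 1910
  T (13, 12): total = 1802
Minimum is at T with total 1802 blocks.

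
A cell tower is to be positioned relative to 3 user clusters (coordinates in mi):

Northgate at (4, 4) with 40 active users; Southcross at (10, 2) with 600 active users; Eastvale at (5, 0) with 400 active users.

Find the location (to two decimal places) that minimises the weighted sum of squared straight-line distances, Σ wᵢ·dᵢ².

The minimiser of Σwᵢ‖p−pᵢ‖² is the weighted centroid p* = (Σwᵢpᵢ)/(Σwᵢ).
Σwᵢ = 1040.
Σwᵢxᵢ = 40·4 + 600·10 + 400·5 = 8160.
Σwᵢyᵢ = 40·4 + 600·2 + 400·0 = 1360.
x* = 8160/1040 = 7.85, y* = 1360/1040 = 1.31.

(7.85, 1.31)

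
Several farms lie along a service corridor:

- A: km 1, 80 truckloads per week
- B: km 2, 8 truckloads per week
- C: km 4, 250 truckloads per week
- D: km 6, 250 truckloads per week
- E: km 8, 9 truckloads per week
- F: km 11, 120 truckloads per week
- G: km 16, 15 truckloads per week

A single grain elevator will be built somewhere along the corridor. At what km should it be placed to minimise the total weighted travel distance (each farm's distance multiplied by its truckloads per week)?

x = 6

For a sum of weighted absolute distances on a line, the optimum is the weighted median (not the mean). Total weight W = 732; half-weight = 366.
Sort by position and accumulate weight:
  km 1 (A, w=80) → cum 80
  km 2 (B, w=8) → cum 88
  km 4 (C, w=250) → cum 338
  km 6 (D, w=250) → cum 588  ≥ 366 → median here
  km 8 (E, w=9) → cum 597
  km 11 (F, w=120) → cum 717
  km 16 (G, w=15) → cum 732
Optimal location: km 6.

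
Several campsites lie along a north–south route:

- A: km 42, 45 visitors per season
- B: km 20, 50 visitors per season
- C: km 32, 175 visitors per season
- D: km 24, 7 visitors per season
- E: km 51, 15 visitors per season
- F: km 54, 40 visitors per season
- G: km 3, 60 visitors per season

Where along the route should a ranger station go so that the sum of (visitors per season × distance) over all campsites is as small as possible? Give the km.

x = 32

For a sum of weighted absolute distances on a line, the optimum is the weighted median (not the mean). Total weight W = 392; half-weight = 196.
Sort by position and accumulate weight:
  km 3 (G, w=60) → cum 60
  km 20 (B, w=50) → cum 110
  km 24 (D, w=7) → cum 117
  km 32 (C, w=175) → cum 292  ≥ 196 → median here
  km 42 (A, w=45) → cum 337
  km 51 (E, w=15) → cum 352
  km 54 (F, w=40) → cum 392
Optimal location: km 32.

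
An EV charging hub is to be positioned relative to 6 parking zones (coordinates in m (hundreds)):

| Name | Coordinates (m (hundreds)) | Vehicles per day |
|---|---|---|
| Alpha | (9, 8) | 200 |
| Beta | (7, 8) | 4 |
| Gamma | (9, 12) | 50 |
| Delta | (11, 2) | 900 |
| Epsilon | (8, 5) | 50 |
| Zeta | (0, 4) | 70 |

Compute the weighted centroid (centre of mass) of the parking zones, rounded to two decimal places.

The minimiser of Σwᵢ‖p−pᵢ‖² is the weighted centroid p* = (Σwᵢpᵢ)/(Σwᵢ).
Σwᵢ = 1274.
Σwᵢxᵢ = 200·9 + 4·7 + 50·9 + 900·11 + 50·8 + 70·0 = 12578.
Σwᵢyᵢ = 200·8 + 4·8 + 50·12 + 900·2 + 50·5 + 70·4 = 4562.
x* = 12578/1274 = 9.87, y* = 4562/1274 = 3.58.

(9.87, 3.58)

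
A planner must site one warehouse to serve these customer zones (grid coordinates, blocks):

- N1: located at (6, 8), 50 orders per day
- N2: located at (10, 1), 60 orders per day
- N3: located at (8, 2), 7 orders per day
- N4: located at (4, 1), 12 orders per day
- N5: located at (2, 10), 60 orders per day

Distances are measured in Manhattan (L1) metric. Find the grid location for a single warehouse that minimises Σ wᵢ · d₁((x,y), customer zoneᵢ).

Manhattan distance separates: Σwᵢ(|x−xᵢ|+|y−yᵢ|) = Σwᵢ|x−xᵢ| + Σwᵢ|y−yᵢ|, so x and y are optimised independently as 1-D weighted medians.
Total weight W = 189; half = 94.5.
x-coordinate, sorted with cumulative weight:
  x=2 (N5, w=60) cum 60
  x=4 (N4, w=12) cum 72
  x=6 (N1, w=50) cum 122  ← median
  x=8 (N3, w=7) cum 129
  x=10 (N2, w=60) cum 189
⇒ x* = 6
y-coordinate, sorted with cumulative weight:
  y=1 (N2, w=60) cum 60
  y=1 (N4, w=12) cum 72
  y=2 (N3, w=7) cum 79
  y=8 (N1, w=50) cum 129  ← median
  y=10 (N5, w=60) cum 189
⇒ y* = 8

(6, 8)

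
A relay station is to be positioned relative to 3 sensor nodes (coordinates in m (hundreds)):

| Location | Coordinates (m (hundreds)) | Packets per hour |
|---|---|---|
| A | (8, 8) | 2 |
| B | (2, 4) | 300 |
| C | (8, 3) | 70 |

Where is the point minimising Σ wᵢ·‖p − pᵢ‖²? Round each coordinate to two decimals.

The minimiser of Σwᵢ‖p−pᵢ‖² is the weighted centroid p* = (Σwᵢpᵢ)/(Σwᵢ).
Σwᵢ = 372.
Σwᵢxᵢ = 2·8 + 300·2 + 70·8 = 1176.
Σwᵢyᵢ = 2·8 + 300·4 + 70·3 = 1426.
x* = 1176/372 = 3.16, y* = 1426/372 = 3.83.

(3.16, 3.83)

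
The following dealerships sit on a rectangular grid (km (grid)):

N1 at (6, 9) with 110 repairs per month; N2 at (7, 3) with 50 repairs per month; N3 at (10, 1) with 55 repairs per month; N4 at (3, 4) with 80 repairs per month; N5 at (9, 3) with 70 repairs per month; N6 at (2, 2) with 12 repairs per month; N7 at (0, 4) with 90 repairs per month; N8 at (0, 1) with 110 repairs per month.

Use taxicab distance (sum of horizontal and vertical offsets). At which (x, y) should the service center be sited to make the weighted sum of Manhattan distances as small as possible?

Manhattan distance separates: Σwᵢ(|x−xᵢ|+|y−yᵢ|) = Σwᵢ|x−xᵢ| + Σwᵢ|y−yᵢ|, so x and y are optimised independently as 1-D weighted medians.
Total weight W = 577; half = 288.5.
x-coordinate, sorted with cumulative weight:
  x=0 (N7, w=90) cum 90
  x=0 (N8, w=110) cum 200
  x=2 (N6, w=12) cum 212
  x=3 (N4, w=80) cum 292  ← median
  x=6 (N1, w=110) cum 402
  x=7 (N2, w=50) cum 452
  x=9 (N5, w=70) cum 522
  x=10 (N3, w=55) cum 577
⇒ x* = 3
y-coordinate, sorted with cumulative weight:
  y=1 (N3, w=55) cum 55
  y=1 (N8, w=110) cum 165
  y=2 (N6, w=12) cum 177
  y=3 (N2, w=50) cum 227
  y=3 (N5, w=70) cum 297  ← median
  y=4 (N4, w=80) cum 377
  y=4 (N7, w=90) cum 467
  y=9 (N1, w=110) cum 577
⇒ y* = 3

(3, 3)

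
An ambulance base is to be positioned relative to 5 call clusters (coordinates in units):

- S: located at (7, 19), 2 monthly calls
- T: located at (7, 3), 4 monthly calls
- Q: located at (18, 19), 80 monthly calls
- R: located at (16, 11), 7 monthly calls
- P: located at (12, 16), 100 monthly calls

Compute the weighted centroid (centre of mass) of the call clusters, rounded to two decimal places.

The minimiser of Σwᵢ‖p−pᵢ‖² is the weighted centroid p* = (Σwᵢpᵢ)/(Σwᵢ).
Σwᵢ = 193.
Σwᵢxᵢ = 2·7 + 4·7 + 80·18 + 7·16 + 100·12 = 2794.
Σwᵢyᵢ = 2·19 + 4·3 + 80·19 + 7·11 + 100·16 = 3247.
x* = 2794/193 = 14.48, y* = 3247/193 = 16.82.

(14.48, 16.82)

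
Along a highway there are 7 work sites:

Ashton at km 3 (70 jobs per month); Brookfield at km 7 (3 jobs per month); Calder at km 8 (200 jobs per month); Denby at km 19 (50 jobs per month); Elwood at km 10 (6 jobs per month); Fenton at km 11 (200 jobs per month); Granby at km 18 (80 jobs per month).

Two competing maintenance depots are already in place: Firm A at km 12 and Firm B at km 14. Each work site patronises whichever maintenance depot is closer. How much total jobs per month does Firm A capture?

479

The indifferent point is the midpoint (12+14)/2 = 13; work sites left of it (closer to Firm A at 12) go to Firm A, those right go to Firm B.
  Ashton at 3 (w=70) → Firm A
  Brookfield at 7 (w=3) → Firm A
  Calder at 8 (w=200) → Firm A
  Elwood at 10 (w=6) → Firm A
  Fenton at 11 (w=200) → Firm A
  Granby at 18 (w=80) → Firm B
  Denby at 19 (w=50) → Firm B
Firm A captures 479; Firm B captures 130.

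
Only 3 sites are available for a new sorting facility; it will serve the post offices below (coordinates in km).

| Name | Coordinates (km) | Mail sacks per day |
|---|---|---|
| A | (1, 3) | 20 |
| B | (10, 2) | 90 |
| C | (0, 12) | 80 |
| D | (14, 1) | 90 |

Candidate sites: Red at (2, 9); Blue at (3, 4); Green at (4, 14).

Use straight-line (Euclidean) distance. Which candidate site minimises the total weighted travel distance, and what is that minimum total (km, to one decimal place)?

Blue, total 2409.6 km

Total weighted distance at each candidate:
  Red (2, 9): total = 2664.8
  Blue (3, 4): total = 2409.6
  Green (4, 14): total = 3269.4
Minimum is at Blue with total 2409.6 km.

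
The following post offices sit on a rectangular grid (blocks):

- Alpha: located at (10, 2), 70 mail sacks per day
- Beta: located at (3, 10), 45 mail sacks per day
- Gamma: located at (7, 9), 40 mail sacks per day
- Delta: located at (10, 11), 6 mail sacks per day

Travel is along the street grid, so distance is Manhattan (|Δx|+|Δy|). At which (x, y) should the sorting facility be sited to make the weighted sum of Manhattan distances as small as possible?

(7, 9)

Manhattan distance separates: Σwᵢ(|x−xᵢ|+|y−yᵢ|) = Σwᵢ|x−xᵢ| + Σwᵢ|y−yᵢ|, so x and y are optimised independently as 1-D weighted medians.
Total weight W = 161; half = 80.5.
x-coordinate, sorted with cumulative weight:
  x=3 (Beta, w=45) cum 45
  x=7 (Gamma, w=40) cum 85  ← median
  x=10 (Alpha, w=70) cum 155
  x=10 (Delta, w=6) cum 161
⇒ x* = 7
y-coordinate, sorted with cumulative weight:
  y=2 (Alpha, w=70) cum 70
  y=9 (Gamma, w=40) cum 110  ← median
  y=10 (Beta, w=45) cum 155
  y=11 (Delta, w=6) cum 161
⇒ y* = 9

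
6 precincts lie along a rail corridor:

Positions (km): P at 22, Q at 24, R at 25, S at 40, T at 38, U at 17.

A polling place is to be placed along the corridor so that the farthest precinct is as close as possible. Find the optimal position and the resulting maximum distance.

The 1-center on a line is the midpoint of the two extreme points: leftmost at 17, rightmost at 40.
Optimal location = (17 + 40)/2 = 28.5; maximum distance = (40 − 17)/2 = 11.5.

location 28.5, max distance 11.5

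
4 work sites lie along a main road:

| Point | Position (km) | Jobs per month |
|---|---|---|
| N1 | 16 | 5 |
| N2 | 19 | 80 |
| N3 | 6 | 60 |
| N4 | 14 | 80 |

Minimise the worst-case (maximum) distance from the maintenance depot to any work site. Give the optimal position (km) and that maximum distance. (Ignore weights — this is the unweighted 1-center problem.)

location 12.5, max distance 6.5

The 1-center on a line is the midpoint of the two extreme points: leftmost at 6, rightmost at 19.
Optimal location = (6 + 19)/2 = 12.5; maximum distance = (19 − 6)/2 = 6.5.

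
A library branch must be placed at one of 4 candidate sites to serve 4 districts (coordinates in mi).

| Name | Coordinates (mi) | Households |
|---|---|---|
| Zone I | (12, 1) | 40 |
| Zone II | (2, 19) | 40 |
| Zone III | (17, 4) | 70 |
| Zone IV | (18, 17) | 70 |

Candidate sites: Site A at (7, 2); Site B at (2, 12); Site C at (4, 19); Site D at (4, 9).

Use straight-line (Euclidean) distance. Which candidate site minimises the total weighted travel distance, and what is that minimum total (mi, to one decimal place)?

Site A, total 2928.7 mi

Total weighted distance at each candidate:
  Site A (7, 2): total = 2928.7
  Site B (2, 12): total = 3238.1
  Site C (4, 19): total = 3247.3
  Site D (4, 9): total = 2964.2
Minimum is at Site A with total 2928.7 mi.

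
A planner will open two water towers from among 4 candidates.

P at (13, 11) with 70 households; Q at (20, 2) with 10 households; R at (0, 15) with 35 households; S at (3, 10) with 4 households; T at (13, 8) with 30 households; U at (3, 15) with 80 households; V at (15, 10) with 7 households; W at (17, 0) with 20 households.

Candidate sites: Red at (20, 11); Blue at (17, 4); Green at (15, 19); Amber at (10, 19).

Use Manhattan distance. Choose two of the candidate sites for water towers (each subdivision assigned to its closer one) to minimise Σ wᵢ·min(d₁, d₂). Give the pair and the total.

Evaluate every pair (each demand assigned to the nearer of the two):
  {Blue, Amber}: total = 2630
  {Red, Amber}: total = 2636
  {Blue, Green}: total = 3151
  {Red, Green}: total = 3219
  {Green, Amber}: total = 3227
  {Red, Blue}: total = 3494
Best pair: {Blue, Amber} with total 2630.

{Blue, Amber}, total 2630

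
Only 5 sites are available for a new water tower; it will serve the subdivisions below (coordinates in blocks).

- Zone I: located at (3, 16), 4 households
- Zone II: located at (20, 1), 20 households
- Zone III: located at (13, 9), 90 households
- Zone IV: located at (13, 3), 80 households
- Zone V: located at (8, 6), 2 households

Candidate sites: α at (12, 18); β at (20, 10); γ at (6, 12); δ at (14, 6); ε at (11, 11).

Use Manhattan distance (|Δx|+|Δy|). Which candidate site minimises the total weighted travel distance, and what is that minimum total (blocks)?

δ, total 996 blocks

Total weighted distance at each candidate:
  α (12, 18): total = 2756
  β (20, 10): total = 2144
  γ (6, 12): total = 2724
  δ (14, 6): total = 996
  ε (11, 11): total = 1608
Minimum is at δ with total 996 blocks.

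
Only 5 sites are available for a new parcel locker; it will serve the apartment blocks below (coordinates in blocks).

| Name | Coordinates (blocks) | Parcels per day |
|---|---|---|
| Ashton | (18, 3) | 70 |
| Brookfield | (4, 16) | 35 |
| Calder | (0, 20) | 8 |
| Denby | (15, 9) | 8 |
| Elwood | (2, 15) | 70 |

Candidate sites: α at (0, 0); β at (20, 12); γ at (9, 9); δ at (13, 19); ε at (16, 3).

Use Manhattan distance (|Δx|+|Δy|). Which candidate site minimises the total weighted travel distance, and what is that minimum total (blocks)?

γ, total 2588 blocks

Total weighted distance at each candidate:
  α (0, 0): total = 3712
  β (20, 12): total = 3228
  γ (9, 9): total = 2588
  δ (13, 19): total = 3148
  ε (16, 3): total = 3155
Minimum is at γ with total 2588 blocks.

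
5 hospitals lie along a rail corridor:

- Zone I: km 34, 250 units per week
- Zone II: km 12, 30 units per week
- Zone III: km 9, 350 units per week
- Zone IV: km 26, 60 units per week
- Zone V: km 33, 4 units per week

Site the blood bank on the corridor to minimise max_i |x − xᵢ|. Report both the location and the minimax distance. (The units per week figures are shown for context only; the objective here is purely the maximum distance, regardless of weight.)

location 21.5, max distance 12.5

The 1-center on a line is the midpoint of the two extreme points: leftmost at 9, rightmost at 34.
Optimal location = (9 + 34)/2 = 21.5; maximum distance = (34 − 9)/2 = 12.5.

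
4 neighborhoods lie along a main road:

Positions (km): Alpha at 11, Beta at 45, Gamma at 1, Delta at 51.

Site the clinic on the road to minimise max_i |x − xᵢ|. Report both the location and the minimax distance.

location 26, max distance 25

The 1-center on a line is the midpoint of the two extreme points: leftmost at 1, rightmost at 51.
Optimal location = (1 + 51)/2 = 26; maximum distance = (51 − 1)/2 = 25.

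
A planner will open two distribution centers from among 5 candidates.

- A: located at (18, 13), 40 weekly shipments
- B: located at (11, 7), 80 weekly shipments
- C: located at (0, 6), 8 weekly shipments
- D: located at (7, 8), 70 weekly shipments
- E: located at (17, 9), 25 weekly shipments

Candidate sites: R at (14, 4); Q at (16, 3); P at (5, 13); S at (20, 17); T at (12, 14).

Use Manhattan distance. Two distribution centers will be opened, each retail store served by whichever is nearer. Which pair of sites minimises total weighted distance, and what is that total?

Evaluate every pair (each demand assigned to the nearer of the two):
  {P, T}: total = 1756
  {R, P}: total = 1786
  {R, S}: total = 1818
  {R, T}: total = 1858
  {Q, P}: total = 1961
  {Q, T}: total = 2017
  {R, Q}: total = 2033
  {S, T}: total = 2060
  {P, S}: total = 2061
  {Q, S}: total = 2267
Best pair: {P, T} with total 1756.

{P, T}, total 1756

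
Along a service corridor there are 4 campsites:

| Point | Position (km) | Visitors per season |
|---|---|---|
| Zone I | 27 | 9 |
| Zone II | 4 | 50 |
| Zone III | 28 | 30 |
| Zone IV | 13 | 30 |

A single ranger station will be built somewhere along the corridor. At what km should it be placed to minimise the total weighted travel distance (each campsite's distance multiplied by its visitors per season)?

x = 13

For a sum of weighted absolute distances on a line, the optimum is the weighted median (not the mean). Total weight W = 119; half-weight = 59.5.
Sort by position and accumulate weight:
  km 4 (Zone II, w=50) → cum 50
  km 13 (Zone IV, w=30) → cum 80  ≥ 59.5 → median here
  km 27 (Zone I, w=9) → cum 89
  km 28 (Zone III, w=30) → cum 119
Optimal location: km 13.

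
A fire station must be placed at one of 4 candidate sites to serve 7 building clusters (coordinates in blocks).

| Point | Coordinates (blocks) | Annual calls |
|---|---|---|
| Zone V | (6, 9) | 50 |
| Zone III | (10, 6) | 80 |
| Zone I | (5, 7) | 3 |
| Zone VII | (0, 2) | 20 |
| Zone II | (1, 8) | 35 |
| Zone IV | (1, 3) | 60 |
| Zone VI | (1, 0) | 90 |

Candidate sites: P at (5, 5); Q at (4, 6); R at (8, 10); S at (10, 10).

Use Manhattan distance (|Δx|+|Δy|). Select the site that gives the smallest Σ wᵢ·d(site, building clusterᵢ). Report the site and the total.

Total weighted distance at each candidate:
  P (5, 5): total = 2311
  Q (4, 6): total = 2241
  R (8, 10): total = 3653
  S (10, 10): total = 4009
Minimum is at Q with total 2241 blocks.

Q, total 2241 blocks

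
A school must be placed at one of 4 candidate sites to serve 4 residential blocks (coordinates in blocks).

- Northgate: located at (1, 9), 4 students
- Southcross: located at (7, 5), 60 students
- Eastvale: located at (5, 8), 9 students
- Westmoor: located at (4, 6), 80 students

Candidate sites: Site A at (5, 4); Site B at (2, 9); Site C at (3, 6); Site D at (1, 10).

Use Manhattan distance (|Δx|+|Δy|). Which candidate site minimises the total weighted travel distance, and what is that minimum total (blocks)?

Site C, total 436 blocks

Total weighted distance at each candidate:
  Site A (5, 4): total = 492
  Site B (2, 9): total = 980
  Site C (3, 6): total = 436
  Site D (1, 10): total = 1278
Minimum is at Site C with total 436 blocks.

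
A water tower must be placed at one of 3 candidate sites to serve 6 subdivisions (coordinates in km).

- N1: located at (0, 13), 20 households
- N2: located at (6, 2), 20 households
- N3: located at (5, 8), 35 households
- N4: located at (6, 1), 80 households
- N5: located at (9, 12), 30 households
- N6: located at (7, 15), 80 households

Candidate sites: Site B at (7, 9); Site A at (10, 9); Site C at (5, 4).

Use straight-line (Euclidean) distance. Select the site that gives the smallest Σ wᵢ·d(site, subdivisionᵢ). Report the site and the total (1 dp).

Total weighted distance at each candidate:
  Site B (7, 9): total = 1614.1
  Site A (10, 9): total = 1902.2
  Site C (5, 4): total = 1806.4
Minimum is at Site B with total 1614.1 km.

Site B, total 1614.1 km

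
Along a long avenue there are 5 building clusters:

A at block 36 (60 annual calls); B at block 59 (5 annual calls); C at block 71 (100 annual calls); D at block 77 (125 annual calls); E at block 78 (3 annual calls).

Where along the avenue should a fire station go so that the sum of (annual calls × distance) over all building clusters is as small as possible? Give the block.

x = 71

For a sum of weighted absolute distances on a line, the optimum is the weighted median (not the mean). Total weight W = 293; half-weight = 146.5.
Sort by position and accumulate weight:
  block 36 (A, w=60) → cum 60
  block 59 (B, w=5) → cum 65
  block 71 (C, w=100) → cum 165  ≥ 146.5 → median here
  block 77 (D, w=125) → cum 290
  block 78 (E, w=3) → cum 293
Optimal location: block 71.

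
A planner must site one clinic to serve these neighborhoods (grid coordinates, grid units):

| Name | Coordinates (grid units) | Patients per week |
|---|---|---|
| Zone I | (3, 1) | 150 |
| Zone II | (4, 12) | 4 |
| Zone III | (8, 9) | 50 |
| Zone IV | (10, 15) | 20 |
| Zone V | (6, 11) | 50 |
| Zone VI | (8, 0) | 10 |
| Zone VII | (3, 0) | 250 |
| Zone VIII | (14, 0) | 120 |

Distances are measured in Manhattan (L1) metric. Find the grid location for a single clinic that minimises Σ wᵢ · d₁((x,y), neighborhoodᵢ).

(3, 0)

Manhattan distance separates: Σwᵢ(|x−xᵢ|+|y−yᵢ|) = Σwᵢ|x−xᵢ| + Σwᵢ|y−yᵢ|, so x and y are optimised independently as 1-D weighted medians.
Total weight W = 654; half = 327.
x-coordinate, sorted with cumulative weight:
  x=3 (Zone I, w=150) cum 150
  x=3 (Zone VII, w=250) cum 400  ← median
  x=4 (Zone II, w=4) cum 404
  x=6 (Zone V, w=50) cum 454
  x=8 (Zone III, w=50) cum 504
  x=8 (Zone VI, w=10) cum 514
  x=10 (Zone IV, w=20) cum 534
  x=14 (Zone VIII, w=120) cum 654
⇒ x* = 3
y-coordinate, sorted with cumulative weight:
  y=0 (Zone VI, w=10) cum 10
  y=0 (Zone VII, w=250) cum 260
  y=0 (Zone VIII, w=120) cum 380  ← median
  y=1 (Zone I, w=150) cum 530
  y=9 (Zone III, w=50) cum 580
  y=11 (Zone V, w=50) cum 630
  y=12 (Zone II, w=4) cum 634
  y=15 (Zone IV, w=20) cum 654
⇒ y* = 0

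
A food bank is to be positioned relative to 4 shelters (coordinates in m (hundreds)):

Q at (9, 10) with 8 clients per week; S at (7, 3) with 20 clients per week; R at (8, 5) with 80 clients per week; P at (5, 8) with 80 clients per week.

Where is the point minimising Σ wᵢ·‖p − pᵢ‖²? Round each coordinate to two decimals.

(6.66, 6.28)

The minimiser of Σwᵢ‖p−pᵢ‖² is the weighted centroid p* = (Σwᵢpᵢ)/(Σwᵢ).
Σwᵢ = 188.
Σwᵢxᵢ = 8·9 + 20·7 + 80·8 + 80·5 = 1252.
Σwᵢyᵢ = 8·10 + 20·3 + 80·5 + 80·8 = 1180.
x* = 1252/188 = 6.66, y* = 1180/188 = 6.28.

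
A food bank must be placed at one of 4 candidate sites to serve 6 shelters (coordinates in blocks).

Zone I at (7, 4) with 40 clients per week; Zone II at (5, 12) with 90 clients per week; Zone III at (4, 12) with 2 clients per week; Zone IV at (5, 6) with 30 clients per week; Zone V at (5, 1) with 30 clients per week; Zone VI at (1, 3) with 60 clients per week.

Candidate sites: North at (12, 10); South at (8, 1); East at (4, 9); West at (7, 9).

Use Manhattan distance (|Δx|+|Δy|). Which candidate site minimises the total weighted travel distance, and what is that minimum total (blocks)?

East, total 1616 blocks

Total weighted distance at each candidate:
  North (12, 10): total = 3160
  South (8, 1): total = 2320
  East (4, 9): total = 1616
  West (7, 9): total = 1832
Minimum is at East with total 1616 blocks.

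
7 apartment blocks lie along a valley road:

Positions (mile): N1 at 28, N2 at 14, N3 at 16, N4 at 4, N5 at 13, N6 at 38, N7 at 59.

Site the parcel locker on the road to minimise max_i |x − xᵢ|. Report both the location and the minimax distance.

The 1-center on a line is the midpoint of the two extreme points: leftmost at 4, rightmost at 59.
Optimal location = (4 + 59)/2 = 31.5; maximum distance = (59 − 4)/2 = 27.5.

location 31.5, max distance 27.5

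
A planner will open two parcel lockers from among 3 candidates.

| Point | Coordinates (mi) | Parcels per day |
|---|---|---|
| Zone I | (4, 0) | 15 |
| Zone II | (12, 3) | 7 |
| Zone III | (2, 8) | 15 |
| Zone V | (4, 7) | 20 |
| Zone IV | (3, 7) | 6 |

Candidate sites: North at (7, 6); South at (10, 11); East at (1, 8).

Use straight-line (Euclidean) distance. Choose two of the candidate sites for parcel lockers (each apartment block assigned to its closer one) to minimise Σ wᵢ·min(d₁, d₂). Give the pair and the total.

Evaluate every pair (each demand assigned to the nearer of the two):
  {North, East}: total = 233.1
  {South, East}: total = 277.5
  {North, South}: total = 310.2
Best pair: {North, East} with total 233.1.

{North, East}, total 233.1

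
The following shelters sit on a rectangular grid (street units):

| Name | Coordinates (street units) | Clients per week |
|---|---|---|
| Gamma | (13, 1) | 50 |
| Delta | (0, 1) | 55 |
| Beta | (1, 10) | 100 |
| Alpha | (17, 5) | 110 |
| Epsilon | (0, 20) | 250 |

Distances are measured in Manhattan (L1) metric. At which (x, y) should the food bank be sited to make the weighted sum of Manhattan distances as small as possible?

Manhattan distance separates: Σwᵢ(|x−xᵢ|+|y−yᵢ|) = Σwᵢ|x−xᵢ| + Σwᵢ|y−yᵢ|, so x and y are optimised independently as 1-D weighted medians.
Total weight W = 565; half = 282.5.
x-coordinate, sorted with cumulative weight:
  x=0 (Delta, w=55) cum 55
  x=0 (Epsilon, w=250) cum 305  ← median
  x=1 (Beta, w=100) cum 405
  x=13 (Gamma, w=50) cum 455
  x=17 (Alpha, w=110) cum 565
⇒ x* = 0
y-coordinate, sorted with cumulative weight:
  y=1 (Gamma, w=50) cum 50
  y=1 (Delta, w=55) cum 105
  y=5 (Alpha, w=110) cum 215
  y=10 (Beta, w=100) cum 315  ← median
  y=20 (Epsilon, w=250) cum 565
⇒ y* = 10

(0, 10)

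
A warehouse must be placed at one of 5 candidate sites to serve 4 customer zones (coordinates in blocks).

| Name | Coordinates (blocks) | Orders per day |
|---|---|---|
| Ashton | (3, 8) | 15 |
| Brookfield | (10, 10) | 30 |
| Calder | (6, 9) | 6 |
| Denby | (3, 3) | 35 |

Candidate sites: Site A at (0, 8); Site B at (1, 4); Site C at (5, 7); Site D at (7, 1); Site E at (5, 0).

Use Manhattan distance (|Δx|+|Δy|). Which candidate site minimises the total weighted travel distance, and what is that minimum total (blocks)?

Site C, total 513 blocks

Total weighted distance at each candidate:
  Site A (0, 8): total = 727
  Site B (1, 4): total = 705
  Site C (5, 7): total = 513
  Site D (7, 1): total = 789
  Site E (5, 0): total = 835
Minimum is at Site C with total 513 blocks.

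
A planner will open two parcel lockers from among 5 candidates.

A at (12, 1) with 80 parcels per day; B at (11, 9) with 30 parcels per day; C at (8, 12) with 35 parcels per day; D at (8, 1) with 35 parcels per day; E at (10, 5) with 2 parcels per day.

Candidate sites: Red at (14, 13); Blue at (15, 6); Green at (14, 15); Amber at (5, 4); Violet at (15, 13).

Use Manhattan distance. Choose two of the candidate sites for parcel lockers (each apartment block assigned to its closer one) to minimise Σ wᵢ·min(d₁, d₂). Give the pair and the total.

{Blue, Amber}, total 1457

Evaluate every pair (each demand assigned to the nearer of the two):
  {Blue, Amber}: total = 1457
  {Red, Amber}: total = 1477
  {Red, Blue}: total = 1527
  {Amber, Violet}: total = 1542
  {Blue, Violet}: total = 1562
  {Blue, Green}: total = 1597
  {Green, Amber}: total = 1607
  {Red, Green}: total = 2229
  {Red, Violet}: total = 2229
  {Green, Violet}: total = 2411
Best pair: {Blue, Amber} with total 1457.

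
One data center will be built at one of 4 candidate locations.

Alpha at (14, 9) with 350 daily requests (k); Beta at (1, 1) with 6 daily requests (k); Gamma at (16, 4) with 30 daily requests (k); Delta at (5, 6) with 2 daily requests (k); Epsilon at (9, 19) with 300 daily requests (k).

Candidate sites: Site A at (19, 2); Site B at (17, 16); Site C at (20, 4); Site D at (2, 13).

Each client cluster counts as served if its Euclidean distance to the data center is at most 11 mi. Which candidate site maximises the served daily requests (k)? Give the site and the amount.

Site B, covering 650

Coverage radius r = 11 mi; a point is covered iff (Δx)²+(Δy)² ≤ 11² = 121.
  Site A (19, 2): covers {Alpha, Gamma} → 380
  Site B (17, 16): covers {Alpha, Epsilon} → 650
  Site C (20, 4): covers {Alpha, Gamma} → 380
  Site D (2, 13): covers {Delta, Epsilon} → 302
Maximum coverage at Site B: 650 daily requests (k).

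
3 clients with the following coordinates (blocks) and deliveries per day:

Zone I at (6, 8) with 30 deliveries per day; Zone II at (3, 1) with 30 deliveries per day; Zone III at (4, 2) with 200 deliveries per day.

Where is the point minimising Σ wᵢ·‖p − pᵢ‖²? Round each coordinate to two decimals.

(4.12, 2.58)

The minimiser of Σwᵢ‖p−pᵢ‖² is the weighted centroid p* = (Σwᵢpᵢ)/(Σwᵢ).
Σwᵢ = 260.
Σwᵢxᵢ = 30·6 + 30·3 + 200·4 = 1070.
Σwᵢyᵢ = 30·8 + 30·1 + 200·2 = 670.
x* = 1070/260 = 4.12, y* = 670/260 = 2.58.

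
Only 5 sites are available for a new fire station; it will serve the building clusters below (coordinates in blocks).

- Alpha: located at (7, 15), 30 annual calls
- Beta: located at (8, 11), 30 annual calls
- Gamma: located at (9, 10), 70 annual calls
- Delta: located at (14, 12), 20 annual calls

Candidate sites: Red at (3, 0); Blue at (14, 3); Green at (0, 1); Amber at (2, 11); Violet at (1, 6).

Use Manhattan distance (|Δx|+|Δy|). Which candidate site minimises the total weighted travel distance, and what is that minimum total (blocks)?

Amber, total 1270 blocks

Total weighted distance at each candidate:
  Red (3, 0): total = 2630
  Blue (14, 3): total = 2010
  Green (0, 1): total = 2930
  Amber (2, 11): total = 1270
  Violet (1, 6): total = 2030
Minimum is at Amber with total 1270 blocks.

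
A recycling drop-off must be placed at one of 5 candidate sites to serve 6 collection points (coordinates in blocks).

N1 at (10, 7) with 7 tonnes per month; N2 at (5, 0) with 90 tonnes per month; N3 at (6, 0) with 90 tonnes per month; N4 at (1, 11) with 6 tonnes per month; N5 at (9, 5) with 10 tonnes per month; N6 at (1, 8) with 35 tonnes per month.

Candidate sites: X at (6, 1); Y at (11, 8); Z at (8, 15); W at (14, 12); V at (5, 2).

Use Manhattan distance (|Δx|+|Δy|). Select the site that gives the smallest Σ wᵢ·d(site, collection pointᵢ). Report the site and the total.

Total weighted distance at each candidate:
  X (6, 1): total = 920
  Y (11, 8): total = 2922
  Z (8, 15): total = 3886
  W (14, 12): total = 4552
  V (5, 2): total = 1018
Minimum is at X with total 920 blocks.

X, total 920 blocks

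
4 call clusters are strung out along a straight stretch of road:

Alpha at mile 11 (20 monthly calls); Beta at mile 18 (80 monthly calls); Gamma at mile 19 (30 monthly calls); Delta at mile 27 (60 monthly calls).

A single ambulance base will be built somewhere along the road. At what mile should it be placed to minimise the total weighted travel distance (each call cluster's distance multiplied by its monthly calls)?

For a sum of weighted absolute distances on a line, the optimum is the weighted median (not the mean). Total weight W = 190; half-weight = 95.
Sort by position and accumulate weight:
  mile 11 (Alpha, w=20) → cum 20
  mile 18 (Beta, w=80) → cum 100  ≥ 95 → median here
  mile 19 (Gamma, w=30) → cum 130
  mile 27 (Delta, w=60) → cum 190
Optimal location: mile 18.

x = 18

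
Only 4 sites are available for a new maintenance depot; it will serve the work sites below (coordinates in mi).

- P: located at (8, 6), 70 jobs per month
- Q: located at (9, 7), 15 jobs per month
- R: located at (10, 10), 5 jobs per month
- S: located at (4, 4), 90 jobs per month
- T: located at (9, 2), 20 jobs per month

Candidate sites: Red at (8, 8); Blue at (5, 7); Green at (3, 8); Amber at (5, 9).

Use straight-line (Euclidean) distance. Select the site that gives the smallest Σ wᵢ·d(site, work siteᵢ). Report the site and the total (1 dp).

Blue, total 723.2 mi

Total weighted distance at each candidate:
  Red (8, 8): total = 806.1
  Blue (5, 7): total = 723.2
  Green (3, 8): total = 1045.4
  Amber (5, 9): total = 1009.7
Minimum is at Blue with total 723.2 mi.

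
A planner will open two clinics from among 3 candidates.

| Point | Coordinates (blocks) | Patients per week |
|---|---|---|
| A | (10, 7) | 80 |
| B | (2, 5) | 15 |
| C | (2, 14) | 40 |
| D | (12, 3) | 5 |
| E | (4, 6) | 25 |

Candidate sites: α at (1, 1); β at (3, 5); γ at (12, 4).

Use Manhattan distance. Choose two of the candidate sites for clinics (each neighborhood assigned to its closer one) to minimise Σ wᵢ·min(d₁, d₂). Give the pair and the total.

{β, γ}, total 870

Evaluate every pair (each demand assigned to the nearer of the two):
  {β, γ}: total = 870
  {α, β}: total = 1240
  {α, γ}: total = 1240
Best pair: {β, γ} with total 870.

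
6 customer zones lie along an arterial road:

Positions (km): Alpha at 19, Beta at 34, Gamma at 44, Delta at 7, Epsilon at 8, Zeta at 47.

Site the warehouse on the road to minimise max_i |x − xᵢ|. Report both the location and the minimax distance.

The 1-center on a line is the midpoint of the two extreme points: leftmost at 7, rightmost at 47.
Optimal location = (7 + 47)/2 = 27; maximum distance = (47 − 7)/2 = 20.

location 27, max distance 20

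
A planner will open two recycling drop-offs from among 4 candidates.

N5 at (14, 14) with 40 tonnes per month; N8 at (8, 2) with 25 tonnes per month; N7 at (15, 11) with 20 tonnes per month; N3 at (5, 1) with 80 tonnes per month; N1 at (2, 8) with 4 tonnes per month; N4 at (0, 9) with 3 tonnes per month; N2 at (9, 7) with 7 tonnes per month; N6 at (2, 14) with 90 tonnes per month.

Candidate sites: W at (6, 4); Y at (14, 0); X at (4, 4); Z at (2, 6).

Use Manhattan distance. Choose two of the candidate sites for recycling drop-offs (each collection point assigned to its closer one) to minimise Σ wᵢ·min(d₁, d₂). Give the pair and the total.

{W, Z}, total 2245

Evaluate every pair (each demand assigned to the nearer of the two):
  {W, Z}: total = 2245
  {X, Z}: total = 2429
  {Y, Z}: total = 2439
  {Y, X}: total = 2457
  {W, Y}: total = 2587
  {W, X}: total = 2633
Best pair: {W, Z} with total 2245.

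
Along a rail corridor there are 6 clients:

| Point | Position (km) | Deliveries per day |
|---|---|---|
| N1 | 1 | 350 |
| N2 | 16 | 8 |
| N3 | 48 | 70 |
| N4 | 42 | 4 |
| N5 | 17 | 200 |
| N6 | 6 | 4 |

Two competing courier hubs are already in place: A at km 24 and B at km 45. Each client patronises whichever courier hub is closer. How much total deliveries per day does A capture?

The indifferent point is the midpoint (24+45)/2 = 34.5; clients left of it (closer to A at 24) go to A, those right go to B.
  N1 at 1 (w=350) → A
  N6 at 6 (w=4) → A
  N2 at 16 (w=8) → A
  N5 at 17 (w=200) → A
  N4 at 42 (w=4) → B
  N3 at 48 (w=70) → B
A captures 562; B captures 74.

562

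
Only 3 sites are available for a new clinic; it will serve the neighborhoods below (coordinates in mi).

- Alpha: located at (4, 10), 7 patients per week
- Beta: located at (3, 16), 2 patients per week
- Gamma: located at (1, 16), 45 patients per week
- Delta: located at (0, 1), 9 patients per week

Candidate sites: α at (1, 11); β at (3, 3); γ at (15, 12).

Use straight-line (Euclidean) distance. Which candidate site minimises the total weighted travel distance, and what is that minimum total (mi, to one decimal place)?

α, total 348.4 mi

Total weighted distance at each candidate:
  α (1, 11): total = 348.4
  β (3, 3): total = 699.8
  γ (15, 12): total = 926.2
Minimum is at α with total 348.4 mi.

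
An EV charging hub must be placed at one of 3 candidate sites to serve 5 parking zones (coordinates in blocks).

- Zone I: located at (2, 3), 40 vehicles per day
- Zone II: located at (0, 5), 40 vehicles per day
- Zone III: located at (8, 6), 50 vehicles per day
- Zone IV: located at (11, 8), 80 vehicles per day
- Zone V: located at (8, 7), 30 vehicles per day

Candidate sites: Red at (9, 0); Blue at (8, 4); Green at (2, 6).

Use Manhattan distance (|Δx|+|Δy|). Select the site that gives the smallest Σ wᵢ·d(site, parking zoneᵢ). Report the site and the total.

Total weighted distance at each candidate:
  Red (9, 0): total = 2350
  Blue (8, 4): total = 1390
  Green (2, 6): total = 1630
Minimum is at Blue with total 1390 blocks.

Blue, total 1390 blocks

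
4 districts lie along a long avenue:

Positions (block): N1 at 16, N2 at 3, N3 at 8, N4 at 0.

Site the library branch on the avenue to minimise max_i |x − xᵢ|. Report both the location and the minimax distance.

location 8, max distance 8

The 1-center on a line is the midpoint of the two extreme points: leftmost at 0, rightmost at 16.
Optimal location = (0 + 16)/2 = 8; maximum distance = (16 − 0)/2 = 8.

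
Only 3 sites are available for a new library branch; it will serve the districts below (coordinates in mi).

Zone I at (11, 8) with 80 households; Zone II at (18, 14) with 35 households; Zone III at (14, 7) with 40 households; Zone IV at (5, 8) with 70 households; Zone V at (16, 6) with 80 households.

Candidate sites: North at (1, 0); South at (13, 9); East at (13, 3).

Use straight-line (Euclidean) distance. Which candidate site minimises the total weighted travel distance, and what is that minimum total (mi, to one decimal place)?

Total weighted distance at each candidate:
  North (1, 0): total = 4304.4
  South (13, 9): total = 1419.6
  East (13, 3): total = 2018.4
Minimum is at South with total 1419.6 mi.

South, total 1419.6 mi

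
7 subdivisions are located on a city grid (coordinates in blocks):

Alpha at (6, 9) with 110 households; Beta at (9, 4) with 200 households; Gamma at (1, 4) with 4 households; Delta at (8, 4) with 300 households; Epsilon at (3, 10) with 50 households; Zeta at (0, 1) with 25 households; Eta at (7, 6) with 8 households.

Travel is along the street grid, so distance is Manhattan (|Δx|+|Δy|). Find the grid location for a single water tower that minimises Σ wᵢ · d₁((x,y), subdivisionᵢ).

Manhattan distance separates: Σwᵢ(|x−xᵢ|+|y−yᵢ|) = Σwᵢ|x−xᵢ| + Σwᵢ|y−yᵢ|, so x and y are optimised independently as 1-D weighted medians.
Total weight W = 697; half = 348.5.
x-coordinate, sorted with cumulative weight:
  x=0 (Zeta, w=25) cum 25
  x=1 (Gamma, w=4) cum 29
  x=3 (Epsilon, w=50) cum 79
  x=6 (Alpha, w=110) cum 189
  x=7 (Eta, w=8) cum 197
  x=8 (Delta, w=300) cum 497  ← median
  x=9 (Beta, w=200) cum 697
⇒ x* = 8
y-coordinate, sorted with cumulative weight:
  y=1 (Zeta, w=25) cum 25
  y=4 (Beta, w=200) cum 225
  y=4 (Gamma, w=4) cum 229
  y=4 (Delta, w=300) cum 529  ← median
  y=6 (Eta, w=8) cum 537
  y=9 (Alpha, w=110) cum 647
  y=10 (Epsilon, w=50) cum 697
⇒ y* = 4

(8, 4)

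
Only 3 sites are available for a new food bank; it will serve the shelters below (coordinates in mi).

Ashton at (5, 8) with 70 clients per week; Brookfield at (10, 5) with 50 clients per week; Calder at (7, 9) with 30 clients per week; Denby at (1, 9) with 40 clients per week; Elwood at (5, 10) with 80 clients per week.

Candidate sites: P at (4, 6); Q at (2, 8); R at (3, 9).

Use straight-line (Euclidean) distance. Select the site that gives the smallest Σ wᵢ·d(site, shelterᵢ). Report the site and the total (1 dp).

Total weighted distance at each candidate:
  P (4, 6): total = 1087.5
  Q (2, 8): total = 1135.2
  R (3, 9): total = 938.5
Minimum is at R with total 938.5 mi.

R, total 938.5 mi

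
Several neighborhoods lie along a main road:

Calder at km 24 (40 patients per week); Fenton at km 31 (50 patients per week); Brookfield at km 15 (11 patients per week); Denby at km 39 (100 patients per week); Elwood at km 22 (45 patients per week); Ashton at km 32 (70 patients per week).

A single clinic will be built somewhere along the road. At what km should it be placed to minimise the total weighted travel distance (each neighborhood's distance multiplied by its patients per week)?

x = 32

For a sum of weighted absolute distances on a line, the optimum is the weighted median (not the mean). Total weight W = 316; half-weight = 158.
Sort by position and accumulate weight:
  km 15 (Brookfield, w=11) → cum 11
  km 22 (Elwood, w=45) → cum 56
  km 24 (Calder, w=40) → cum 96
  km 31 (Fenton, w=50) → cum 146
  km 32 (Ashton, w=70) → cum 216  ≥ 158 → median here
  km 39 (Denby, w=100) → cum 316
Optimal location: km 32.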